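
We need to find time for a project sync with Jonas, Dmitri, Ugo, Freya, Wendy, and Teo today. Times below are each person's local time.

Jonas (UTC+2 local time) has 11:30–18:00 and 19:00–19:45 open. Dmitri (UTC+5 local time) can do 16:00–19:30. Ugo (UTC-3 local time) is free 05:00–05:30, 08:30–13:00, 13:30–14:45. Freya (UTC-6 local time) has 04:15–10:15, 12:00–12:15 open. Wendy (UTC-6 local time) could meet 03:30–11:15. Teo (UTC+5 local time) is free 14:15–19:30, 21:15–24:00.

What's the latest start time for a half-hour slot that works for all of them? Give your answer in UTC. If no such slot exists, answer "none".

14:00

Jonas in UTC: 09:30-16:00, 17:00-17:45 (subtract 2h to convert from UTC+2).
Dmitri in UTC: 11:00-14:30 (subtract 5h to convert from UTC+5).
Ugo in UTC: 08:00-08:30, 11:30-16:00, 16:30-17:45 (add 3h to convert from UTC-3).
Freya in UTC: 10:15-16:15, 18:00-18:15 (add 6h to convert from UTC-6).
Wendy in UTC: 09:30-17:15 (add 6h to convert from UTC-6).
Teo in UTC: 09:15-14:30, 16:15-19:00 (subtract 5h to convert from UTC+5).
Jonas ∩ Dmitri: 11:00-14:30.
Jonas ∩ Dmitri ∩ Ugo: 11:30-14:30.
Jonas ∩ Dmitri ∩ Ugo ∩ Freya: 11:30-14:30.
Jonas ∩ Dmitri ∩ Ugo ∩ Freya ∩ Wendy: 11:30-14:30.
Jonas ∩ Dmitri ∩ Ugo ∩ Freya ∩ Wendy ∩ Teo: 11:30-14:30.
The last common window of at least 30 minutes is 11:30-14:30; a 30-minute meeting can start as late as 14:00 and still end by 14:30.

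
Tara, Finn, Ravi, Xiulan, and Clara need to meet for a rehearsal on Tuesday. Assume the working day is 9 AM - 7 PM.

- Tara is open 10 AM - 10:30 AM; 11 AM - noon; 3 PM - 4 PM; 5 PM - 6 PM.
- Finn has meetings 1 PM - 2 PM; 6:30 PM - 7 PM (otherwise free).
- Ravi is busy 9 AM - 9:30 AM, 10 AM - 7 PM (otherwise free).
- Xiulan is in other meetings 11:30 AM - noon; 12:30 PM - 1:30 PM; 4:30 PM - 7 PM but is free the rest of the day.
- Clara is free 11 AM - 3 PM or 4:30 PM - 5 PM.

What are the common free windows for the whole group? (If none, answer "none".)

none

Tara free: 10:00-10:30, 11:00-12:00, 15:00-16:00, 17:00-18:00.
Finn free: 09:00-13:00, 14:00-18:30 (invert busy blocks within the working day).
Ravi free: 09:30-10:00 (invert busy blocks within the working day).
Xiulan free: 09:00-11:30, 12:00-12:30, 13:30-16:30 (invert busy blocks within the working day).
Clara free: 11:00-15:00, 16:30-17:00.
Tara ∩ Finn: 10:00-10:30, 11:00-12:00, 15:00-16:00, 17:00-18:00.
Tara ∩ Finn ∩ Ravi: ∅.
Tara ∩ Finn ∩ Ravi ∩ Xiulan: ∅.
Tara ∩ Finn ∩ Ravi ∩ Xiulan ∩ Clara: ∅.
There is no time when everyone is free.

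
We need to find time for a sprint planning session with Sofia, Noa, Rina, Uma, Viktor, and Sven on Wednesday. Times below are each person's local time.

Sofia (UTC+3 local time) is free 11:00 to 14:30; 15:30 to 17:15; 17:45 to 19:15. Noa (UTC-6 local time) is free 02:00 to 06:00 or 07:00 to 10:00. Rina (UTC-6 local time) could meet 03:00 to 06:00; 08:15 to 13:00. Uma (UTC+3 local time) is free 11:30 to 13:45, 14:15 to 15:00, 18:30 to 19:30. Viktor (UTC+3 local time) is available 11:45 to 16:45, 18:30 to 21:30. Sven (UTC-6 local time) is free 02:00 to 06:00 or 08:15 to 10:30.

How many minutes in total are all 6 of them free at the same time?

150

Sofia in UTC: 08:00-11:30, 12:30-14:15, 14:45-16:15 (subtract 3h to convert from UTC+3).
Noa in UTC: 08:00-12:00, 13:00-16:00 (add 6h to convert from UTC-6).
Rina in UTC: 09:00-12:00, 14:15-19:00 (add 6h to convert from UTC-6).
Uma in UTC: 08:30-10:45, 11:15-12:00, 15:30-16:30 (subtract 3h to convert from UTC+3).
Viktor in UTC: 08:45-13:45, 15:30-18:30 (subtract 3h to convert from UTC+3).
Sven in UTC: 08:00-12:00, 14:15-16:30 (add 6h to convert from UTC-6).
Sofia ∩ Noa: 08:00-11:30, 13:00-14:15, 14:45-16:00.
Sofia ∩ Noa ∩ Rina: 09:00-11:30, 14:45-16:00.
Sofia ∩ Noa ∩ Rina ∩ Uma: 09:00-10:45, 11:15-11:30, 15:30-16:00.
Sofia ∩ Noa ∩ Rina ∩ Uma ∩ Viktor: 09:00-10:45, 11:15-11:30, 15:30-16:00.
Sofia ∩ Noa ∩ Rina ∩ Uma ∩ Viktor ∩ Sven: 09:00-10:45, 11:15-11:30, 15:30-16:00.
Summing the common windows: 105 + 15 + 30 = 150 minutes.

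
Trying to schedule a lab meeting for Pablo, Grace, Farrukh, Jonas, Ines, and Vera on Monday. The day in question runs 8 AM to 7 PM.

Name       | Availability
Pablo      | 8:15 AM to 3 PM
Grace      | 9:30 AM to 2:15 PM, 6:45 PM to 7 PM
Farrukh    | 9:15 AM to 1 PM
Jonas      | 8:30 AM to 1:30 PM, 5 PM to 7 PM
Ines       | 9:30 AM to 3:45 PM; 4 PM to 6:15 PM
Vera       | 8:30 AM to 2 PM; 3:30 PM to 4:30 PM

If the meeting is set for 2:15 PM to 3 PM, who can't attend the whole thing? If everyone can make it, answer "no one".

Farrukh, Grace, Jonas, Vera

Pablo: free for 14:15-15:00. Grace: not fully free for 14:15-15:00. Farrukh: not fully free for 14:15-15:00. Jonas: not fully free for 14:15-15:00. Ines: free for 14:15-15:00. Vera: not fully free for 14:15-15:00.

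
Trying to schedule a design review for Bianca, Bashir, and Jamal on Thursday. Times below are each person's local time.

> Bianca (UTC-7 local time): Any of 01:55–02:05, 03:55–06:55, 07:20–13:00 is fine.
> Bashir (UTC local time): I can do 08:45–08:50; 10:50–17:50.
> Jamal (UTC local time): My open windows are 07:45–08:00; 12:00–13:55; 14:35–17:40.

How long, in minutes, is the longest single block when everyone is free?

Bianca in UTC: 08:55-09:05, 10:55-13:55, 14:20-20:00 (add 7h to convert from UTC-7).
Bashir in UTC: 08:45-08:50, 10:50-17:50.
Jamal in UTC: 07:45-08:00, 12:00-13:55, 14:35-17:40.
Bianca ∩ Bashir: 10:55-13:55, 14:20-17:50.
Bianca ∩ Bashir ∩ Jamal: 12:00-13:55, 14:35-17:40.
The longest is 14:35-17:40 at 185 minutes.

185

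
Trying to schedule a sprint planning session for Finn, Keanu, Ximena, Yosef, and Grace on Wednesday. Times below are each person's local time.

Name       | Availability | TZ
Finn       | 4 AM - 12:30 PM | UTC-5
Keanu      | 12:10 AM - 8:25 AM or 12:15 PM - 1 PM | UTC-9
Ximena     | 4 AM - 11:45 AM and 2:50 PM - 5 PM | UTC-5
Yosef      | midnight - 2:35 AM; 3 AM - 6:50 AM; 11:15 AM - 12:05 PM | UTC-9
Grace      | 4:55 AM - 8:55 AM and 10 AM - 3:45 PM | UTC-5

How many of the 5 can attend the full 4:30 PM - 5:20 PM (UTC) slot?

Finn in UTC: 09:00-17:30 (add 5h to convert from UTC-5).
Keanu in UTC: 09:10-17:25, 21:15-22:00 (add 9h to convert from UTC-9).
Ximena in UTC: 09:00-16:45, 19:50-22:00 (add 5h to convert from UTC-5).
Yosef in UTC: 09:00-11:35, 12:00-15:50, 20:15-21:05 (add 9h to convert from UTC-9).
Grace in UTC: 09:55-13:55, 15:00-20:45 (add 5h to convert from UTC-5).
Finn, Keanu, and Grace can make the full 16:30-17:20 slot — that's 3.

3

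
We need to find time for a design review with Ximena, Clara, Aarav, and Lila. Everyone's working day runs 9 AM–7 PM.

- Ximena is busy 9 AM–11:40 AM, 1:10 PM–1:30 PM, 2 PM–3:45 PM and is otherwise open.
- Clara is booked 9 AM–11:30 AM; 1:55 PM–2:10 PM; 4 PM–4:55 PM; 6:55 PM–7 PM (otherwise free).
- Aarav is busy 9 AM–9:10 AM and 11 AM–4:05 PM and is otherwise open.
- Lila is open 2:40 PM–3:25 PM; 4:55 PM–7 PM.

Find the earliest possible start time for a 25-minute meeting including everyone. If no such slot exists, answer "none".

Ximena free: 11:40-13:10, 13:30-14:00, 15:45-19:00 (invert busy blocks within the working day).
Clara free: 11:30-13:55, 14:10-16:00, 16:55-18:55 (invert busy blocks within the working day).
Aarav free: 09:10-11:00, 16:05-19:00 (invert busy blocks within the working day).
Lila free: 14:40-15:25, 16:55-19:00.
Ximena ∩ Clara: 11:40-13:10, 13:30-13:55, 15:45-16:00, 16:55-18:55.
Ximena ∩ Clara ∩ Aarav: 16:55-18:55.
Ximena ∩ Clara ∩ Aarav ∩ Lila: 16:55-18:55.
The first common window of at least 25 minutes is 16:55-18:55, so the earliest start is 16:55.

16:55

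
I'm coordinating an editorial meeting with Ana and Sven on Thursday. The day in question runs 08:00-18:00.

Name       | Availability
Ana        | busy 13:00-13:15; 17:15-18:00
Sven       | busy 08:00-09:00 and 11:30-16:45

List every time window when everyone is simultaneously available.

Ana free: 08:00-13:00, 13:15-17:15 (invert busy blocks within the working day).
Sven free: 09:00-11:30, 16:45-18:00 (invert busy blocks within the working day).
Ana ∩ Sven: 09:00-11:30, 16:45-17:15.
Those are the intersection windows.

09:00-11:30, 16:45-17:15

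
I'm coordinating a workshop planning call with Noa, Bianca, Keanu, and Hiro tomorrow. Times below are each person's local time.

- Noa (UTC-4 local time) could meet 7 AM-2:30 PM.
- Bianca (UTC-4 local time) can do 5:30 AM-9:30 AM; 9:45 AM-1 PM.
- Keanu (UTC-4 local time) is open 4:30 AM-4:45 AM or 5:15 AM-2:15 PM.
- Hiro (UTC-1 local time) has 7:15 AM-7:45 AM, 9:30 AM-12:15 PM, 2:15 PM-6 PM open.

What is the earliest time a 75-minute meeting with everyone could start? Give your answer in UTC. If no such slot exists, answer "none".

11:00

Noa in UTC: 11:00-18:30 (add 4h to convert from UTC-4).
Bianca in UTC: 09:30-13:30, 13:45-17:00 (add 4h to convert from UTC-4).
Keanu in UTC: 08:30-08:45, 09:15-18:15 (add 4h to convert from UTC-4).
Hiro in UTC: 08:15-08:45, 10:30-13:15, 15:15-19:00 (add 1h to convert from UTC-1).
Noa ∩ Bianca: 11:00-13:30, 13:45-17:00.
Noa ∩ Bianca ∩ Keanu: 11:00-13:30, 13:45-17:00.
Noa ∩ Bianca ∩ Keanu ∩ Hiro: 11:00-13:15, 15:15-17:00.
Those are the intersection windows.
The first common window of at least 75 minutes is 11:00-13:15, so the earliest start is 11:00.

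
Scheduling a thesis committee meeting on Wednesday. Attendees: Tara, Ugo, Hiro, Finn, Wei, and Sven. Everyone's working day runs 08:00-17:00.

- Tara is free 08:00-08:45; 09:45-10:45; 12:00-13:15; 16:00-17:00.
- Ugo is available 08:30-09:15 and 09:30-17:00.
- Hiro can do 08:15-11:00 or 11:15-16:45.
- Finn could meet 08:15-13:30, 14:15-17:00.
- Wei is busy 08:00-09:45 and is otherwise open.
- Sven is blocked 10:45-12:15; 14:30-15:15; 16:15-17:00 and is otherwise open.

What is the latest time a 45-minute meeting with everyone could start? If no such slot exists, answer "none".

12:30

Tara free: 08:00-08:45, 09:45-10:45, 12:00-13:15, 16:00-17:00.
Ugo free: 08:30-09:15, 09:30-17:00.
Hiro free: 08:15-11:00, 11:15-16:45.
Finn free: 08:15-13:30, 14:15-17:00.
Wei free: 09:45-17:00 (invert busy blocks within the working day).
Sven free: 08:00-10:45, 12:15-14:30, 15:15-16:15 (invert busy blocks within the working day).
Tara ∩ Ugo: 08:30-08:45, 09:45-10:45, 12:00-13:15, 16:00-17:00.
Tara ∩ Ugo ∩ Hiro: 08:30-08:45, 09:45-10:45, 12:00-13:15, 16:00-16:45.
Tara ∩ Ugo ∩ Hiro ∩ Finn: 08:30-08:45, 09:45-10:45, 12:00-13:15, 16:00-16:45.
Tara ∩ Ugo ∩ Hiro ∩ Finn ∩ Wei: 09:45-10:45, 12:00-13:15, 16:00-16:45.
Tara ∩ Ugo ∩ Hiro ∩ Finn ∩ Wei ∩ Sven: 09:45-10:45, 12:15-13:15, 16:00-16:15.
Those are the intersection windows.
The last common window of at least 45 minutes is 12:15-13:15; a 45-minute meeting can start as late as 12:30 and still end by 13:15.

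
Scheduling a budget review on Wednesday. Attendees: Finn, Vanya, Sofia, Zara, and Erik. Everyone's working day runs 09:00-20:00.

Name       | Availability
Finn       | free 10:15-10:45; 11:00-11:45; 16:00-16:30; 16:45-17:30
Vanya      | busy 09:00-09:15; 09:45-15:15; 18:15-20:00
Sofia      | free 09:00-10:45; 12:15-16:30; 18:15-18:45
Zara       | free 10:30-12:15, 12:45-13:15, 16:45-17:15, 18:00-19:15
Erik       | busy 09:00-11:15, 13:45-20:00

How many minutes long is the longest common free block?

0

Finn free: 10:15-10:45, 11:00-11:45, 16:00-16:30, 16:45-17:30.
Vanya free: 09:15-09:45, 15:15-18:15 (invert busy blocks within the working day).
Sofia free: 09:00-10:45, 12:15-16:30, 18:15-18:45.
Zara free: 10:30-12:15, 12:45-13:15, 16:45-17:15, 18:00-19:15.
Erik free: 11:15-13:45 (invert busy blocks within the working day).
Finn ∩ Vanya: 16:00-16:30, 16:45-17:30.
Finn ∩ Vanya ∩ Sofia: 16:00-16:30.
Finn ∩ Vanya ∩ Sofia ∩ Zara: ∅.
Finn ∩ Vanya ∩ Sofia ∩ Zara ∩ Erik: ∅.
There is no time when everyone is free.
No common window exists, so the longest block is 0 minutes.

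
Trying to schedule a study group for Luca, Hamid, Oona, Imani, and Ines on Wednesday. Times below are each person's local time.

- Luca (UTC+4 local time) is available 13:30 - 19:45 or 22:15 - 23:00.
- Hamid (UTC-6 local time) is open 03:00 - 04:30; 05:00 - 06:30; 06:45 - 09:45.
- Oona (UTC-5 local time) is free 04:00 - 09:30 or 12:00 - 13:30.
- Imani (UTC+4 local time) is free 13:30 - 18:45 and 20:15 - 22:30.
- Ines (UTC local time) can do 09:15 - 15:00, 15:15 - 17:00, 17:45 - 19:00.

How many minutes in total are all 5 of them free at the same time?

Luca in UTC: 09:30-15:45, 18:15-19:00 (subtract 4h to convert from UTC+4).
Hamid in UTC: 09:00-10:30, 11:00-12:30, 12:45-15:45 (add 6h to convert from UTC-6).
Oona in UTC: 09:00-14:30, 17:00-18:30 (add 5h to convert from UTC-5).
Imani in UTC: 09:30-14:45, 16:15-18:30 (subtract 4h to convert from UTC+4).
Ines in UTC: 09:15-15:00, 15:15-17:00, 17:45-19:00.
Luca ∩ Hamid: 09:30-10:30, 11:00-12:30, 12:45-15:45.
Luca ∩ Hamid ∩ Oona: 09:30-10:30, 11:00-12:30, 12:45-14:30.
Luca ∩ Hamid ∩ Oona ∩ Imani: 09:30-10:30, 11:00-12:30, 12:45-14:30.
Luca ∩ Hamid ∩ Oona ∩ Imani ∩ Ines: 09:30-10:30, 11:00-12:30, 12:45-14:30.
Summing the common windows: 60 + 90 + 105 = 255 minutes.

255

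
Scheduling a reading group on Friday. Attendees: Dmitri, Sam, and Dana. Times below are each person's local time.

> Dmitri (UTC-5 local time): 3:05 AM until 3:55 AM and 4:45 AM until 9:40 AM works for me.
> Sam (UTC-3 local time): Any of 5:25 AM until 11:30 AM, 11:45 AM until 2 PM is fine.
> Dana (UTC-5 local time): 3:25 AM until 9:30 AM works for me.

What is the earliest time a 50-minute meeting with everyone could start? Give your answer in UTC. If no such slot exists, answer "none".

09:45

Dmitri in UTC: 08:05-08:55, 09:45-14:40 (add 5h to convert from UTC-5).
Sam in UTC: 08:25-14:30, 14:45-17:00 (add 3h to convert from UTC-3).
Dana in UTC: 08:25-14:30 (add 5h to convert from UTC-5).
Dmitri ∩ Sam: 08:25-08:55, 09:45-14:30.
Dmitri ∩ Sam ∩ Dana: 08:25-08:55, 09:45-14:30.
The first common window of at least 50 minutes is 09:45-14:30, so the earliest start is 09:45.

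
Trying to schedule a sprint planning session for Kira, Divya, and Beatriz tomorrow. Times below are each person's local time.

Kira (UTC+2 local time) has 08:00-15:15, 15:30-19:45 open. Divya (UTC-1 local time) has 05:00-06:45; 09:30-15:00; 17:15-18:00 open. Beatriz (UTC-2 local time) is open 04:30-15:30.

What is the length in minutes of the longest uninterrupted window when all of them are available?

Kira in UTC: 06:00-13:15, 13:30-17:45 (subtract 2h to convert from UTC+2).
Divya in UTC: 06:00-07:45, 10:30-16:00, 18:15-19:00 (add 1h to convert from UTC-1).
Beatriz in UTC: 06:30-17:30 (add 2h to convert from UTC-2).
Kira ∩ Divya: 06:00-07:45, 10:30-13:15, 13:30-16:00.
Kira ∩ Divya ∩ Beatriz: 06:30-07:45, 10:30-13:15, 13:30-16:00.
The longest is 10:30-13:15 at 165 minutes.

165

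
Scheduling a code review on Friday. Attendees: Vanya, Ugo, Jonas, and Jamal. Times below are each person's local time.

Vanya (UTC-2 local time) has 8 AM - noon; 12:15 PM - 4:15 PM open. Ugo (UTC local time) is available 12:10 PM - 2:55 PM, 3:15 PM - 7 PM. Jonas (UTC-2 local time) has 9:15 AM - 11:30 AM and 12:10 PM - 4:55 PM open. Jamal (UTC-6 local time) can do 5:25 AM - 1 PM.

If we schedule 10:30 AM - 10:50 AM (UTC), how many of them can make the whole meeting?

Vanya in UTC: 10:00-14:00, 14:15-18:15 (add 2h to convert from UTC-2).
Ugo in UTC: 12:10-14:55, 15:15-19:00.
Jonas in UTC: 11:15-13:30, 14:10-18:55 (add 2h to convert from UTC-2).
Jamal in UTC: 11:25-19:00 (add 6h to convert from UTC-6).
Vanya can make the full 10:30-10:50 slot — that's 1.

1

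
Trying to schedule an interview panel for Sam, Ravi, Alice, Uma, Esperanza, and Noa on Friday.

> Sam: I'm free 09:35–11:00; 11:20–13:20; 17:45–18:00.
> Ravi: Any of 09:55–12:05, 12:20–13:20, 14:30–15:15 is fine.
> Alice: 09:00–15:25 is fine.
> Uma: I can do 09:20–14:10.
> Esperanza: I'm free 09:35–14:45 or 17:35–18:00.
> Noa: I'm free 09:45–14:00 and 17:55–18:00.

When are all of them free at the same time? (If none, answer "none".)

09:55-11:00, 11:20-12:05, 12:20-13:20

Sam ∩ Ravi: 09:55-11:00, 11:20-12:05, 12:20-13:20.
Sam ∩ Ravi ∩ Alice: 09:55-11:00, 11:20-12:05, 12:20-13:20.
Sam ∩ Ravi ∩ Alice ∩ Uma: 09:55-11:00, 11:20-12:05, 12:20-13:20.
Sam ∩ Ravi ∩ Alice ∩ Uma ∩ Esperanza: 09:55-11:00, 11:20-12:05, 12:20-13:20.
Sam ∩ Ravi ∩ Alice ∩ Uma ∩ Esperanza ∩ Noa: 09:55-11:00, 11:20-12:05, 12:20-13:20.
Those are the intersection windows.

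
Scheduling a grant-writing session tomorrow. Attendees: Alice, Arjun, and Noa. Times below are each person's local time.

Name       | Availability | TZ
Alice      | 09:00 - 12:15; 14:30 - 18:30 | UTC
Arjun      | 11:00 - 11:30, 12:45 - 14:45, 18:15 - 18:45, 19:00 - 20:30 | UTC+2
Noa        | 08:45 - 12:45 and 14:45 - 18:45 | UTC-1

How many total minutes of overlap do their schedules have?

Alice in UTC: 09:00-12:15, 14:30-18:30.
Arjun in UTC: 09:00-09:30, 10:45-12:45, 16:15-16:45, 17:00-18:30 (subtract 2h to convert from UTC+2).
Noa in UTC: 09:45-13:45, 15:45-19:45 (add 1h to convert from UTC-1).
Alice ∩ Arjun: 09:00-09:30, 10:45-12:15, 16:15-16:45, 17:00-18:30.
Alice ∩ Arjun ∩ Noa: 10:45-12:15, 16:15-16:45, 17:00-18:30.
Summing the common windows: 90 + 30 + 90 = 210 minutes.

210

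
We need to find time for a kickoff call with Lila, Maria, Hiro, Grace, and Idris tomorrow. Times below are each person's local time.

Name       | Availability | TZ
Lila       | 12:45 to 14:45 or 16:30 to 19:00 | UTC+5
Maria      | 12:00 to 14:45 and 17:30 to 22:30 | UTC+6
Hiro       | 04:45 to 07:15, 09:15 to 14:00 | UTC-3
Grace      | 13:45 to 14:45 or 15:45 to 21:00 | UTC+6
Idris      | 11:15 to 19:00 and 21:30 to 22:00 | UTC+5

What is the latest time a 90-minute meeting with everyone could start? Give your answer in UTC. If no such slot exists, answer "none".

Lila in UTC: 07:45-09:45, 11:30-14:00 (subtract 5h to convert from UTC+5).
Maria in UTC: 06:00-08:45, 11:30-16:30 (subtract 6h to convert from UTC+6).
Hiro in UTC: 07:45-10:15, 12:15-17:00 (add 3h to convert from UTC-3).
Grace in UTC: 07:45-08:45, 09:45-15:00 (subtract 6h to convert from UTC+6).
Idris in UTC: 06:15-14:00, 16:30-17:00 (subtract 5h to convert from UTC+5).
Lila ∩ Maria: 07:45-08:45, 11:30-14:00.
Lila ∩ Maria ∩ Hiro: 07:45-08:45, 12:15-14:00.
Lila ∩ Maria ∩ Hiro ∩ Grace: 07:45-08:45, 12:15-14:00.
Lila ∩ Maria ∩ Hiro ∩ Grace ∩ Idris: 07:45-08:45, 12:15-14:00.
So the common availability across everyone is 07:45-08:45, 12:15-14:00.
The last common window of at least 90 minutes is 12:15-14:00; a 90-minute meeting can start as late as 12:30 and still end by 14:00.

12:30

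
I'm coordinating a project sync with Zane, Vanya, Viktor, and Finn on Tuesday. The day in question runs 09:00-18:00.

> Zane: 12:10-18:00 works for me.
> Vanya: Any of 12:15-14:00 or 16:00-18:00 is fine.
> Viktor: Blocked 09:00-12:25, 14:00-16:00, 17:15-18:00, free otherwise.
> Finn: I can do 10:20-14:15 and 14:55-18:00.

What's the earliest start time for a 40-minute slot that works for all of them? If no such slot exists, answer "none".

12:25

Zane free: 12:10-18:00.
Vanya free: 12:15-14:00, 16:00-18:00.
Viktor free: 12:25-14:00, 16:00-17:15 (invert busy blocks within the working day).
Finn free: 10:20-14:15, 14:55-18:00.
Zane ∩ Vanya: 12:15-14:00, 16:00-18:00.
Zane ∩ Vanya ∩ Viktor: 12:25-14:00, 16:00-17:15.
Zane ∩ Vanya ∩ Viktor ∩ Finn: 12:25-14:00, 16:00-17:15.
The first common window of at least 40 minutes is 12:25-14:00, so the earliest start is 12:25.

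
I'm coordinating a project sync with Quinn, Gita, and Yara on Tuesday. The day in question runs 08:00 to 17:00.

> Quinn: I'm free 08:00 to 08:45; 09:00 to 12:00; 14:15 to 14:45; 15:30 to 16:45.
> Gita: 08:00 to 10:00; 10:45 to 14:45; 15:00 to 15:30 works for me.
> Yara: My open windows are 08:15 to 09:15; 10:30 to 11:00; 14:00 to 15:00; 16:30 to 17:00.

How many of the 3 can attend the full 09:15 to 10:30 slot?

1

Quinn can make the full 09:15-10:30 slot — that's 1.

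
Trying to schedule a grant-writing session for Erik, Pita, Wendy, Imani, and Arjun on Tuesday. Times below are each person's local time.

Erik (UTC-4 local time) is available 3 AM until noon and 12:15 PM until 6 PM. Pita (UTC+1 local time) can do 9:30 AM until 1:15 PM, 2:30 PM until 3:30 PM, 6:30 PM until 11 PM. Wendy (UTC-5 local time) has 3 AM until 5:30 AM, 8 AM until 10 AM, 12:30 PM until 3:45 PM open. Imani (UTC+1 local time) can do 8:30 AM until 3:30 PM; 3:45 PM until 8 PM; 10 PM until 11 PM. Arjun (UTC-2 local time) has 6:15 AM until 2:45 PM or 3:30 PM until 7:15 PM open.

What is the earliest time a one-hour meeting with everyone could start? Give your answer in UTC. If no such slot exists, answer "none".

Erik in UTC: 07:00-16:00, 16:15-22:00 (add 4h to convert from UTC-4).
Pita in UTC: 08:30-12:15, 13:30-14:30, 17:30-22:00 (subtract 1h to convert from UTC+1).
Wendy in UTC: 08:00-10:30, 13:00-15:00, 17:30-20:45 (add 5h to convert from UTC-5).
Imani in UTC: 07:30-14:30, 14:45-19:00, 21:00-22:00 (subtract 1h to convert from UTC+1).
Arjun in UTC: 08:15-16:45, 17:30-21:15 (add 2h to convert from UTC-2).
Erik ∩ Pita: 08:30-12:15, 13:30-14:30, 17:30-22:00.
Erik ∩ Pita ∩ Wendy: 08:30-10:30, 13:30-14:30, 17:30-20:45.
Erik ∩ Pita ∩ Wendy ∩ Imani: 08:30-10:30, 13:30-14:30, 17:30-19:00.
Erik ∩ Pita ∩ Wendy ∩ Imani ∩ Arjun: 08:30-10:30, 13:30-14:30, 17:30-19:00.
So the common availability across everyone is 08:30-10:30, 13:30-14:30, 17:30-19:00.
The first common window of at least 60 minutes is 08:30-10:30, so the earliest start is 08:30.

08:30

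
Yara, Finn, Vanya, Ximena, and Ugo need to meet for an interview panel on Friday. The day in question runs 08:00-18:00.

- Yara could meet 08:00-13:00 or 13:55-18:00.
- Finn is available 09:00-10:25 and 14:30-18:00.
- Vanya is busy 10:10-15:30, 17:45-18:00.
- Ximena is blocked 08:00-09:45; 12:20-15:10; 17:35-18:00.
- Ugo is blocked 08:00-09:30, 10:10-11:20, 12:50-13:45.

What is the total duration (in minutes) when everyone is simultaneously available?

150

Yara free: 08:00-13:00, 13:55-18:00.
Finn free: 09:00-10:25, 14:30-18:00.
Vanya free: 08:00-10:10, 15:30-17:45 (invert busy blocks within the working day).
Ximena free: 09:45-12:20, 15:10-17:35 (invert busy blocks within the working day).
Ugo free: 09:30-10:10, 11:20-12:50, 13:45-18:00 (invert busy blocks within the working day).
Yara ∩ Finn: 09:00-10:25, 14:30-18:00.
Yara ∩ Finn ∩ Vanya: 09:00-10:10, 15:30-17:45.
Yara ∩ Finn ∩ Vanya ∩ Ximena: 09:45-10:10, 15:30-17:35.
Yara ∩ Finn ∩ Vanya ∩ Ximena ∩ Ugo: 09:45-10:10, 15:30-17:35.
Summing the common windows: 25 + 125 = 150 minutes.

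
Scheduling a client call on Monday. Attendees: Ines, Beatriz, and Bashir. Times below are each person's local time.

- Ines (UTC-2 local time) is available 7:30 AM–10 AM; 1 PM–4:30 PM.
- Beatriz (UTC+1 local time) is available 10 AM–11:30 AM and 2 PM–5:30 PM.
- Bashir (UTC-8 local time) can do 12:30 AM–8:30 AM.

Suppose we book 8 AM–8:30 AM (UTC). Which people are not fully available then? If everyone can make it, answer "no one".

Bashir, Beatriz, Ines

Ines in UTC: 09:30-12:00, 15:00-18:30 (add 2h to convert from UTC-2).
Beatriz in UTC: 09:00-10:30, 13:00-16:30 (subtract 1h to convert from UTC+1).
Bashir in UTC: 08:30-16:30 (add 8h to convert from UTC-8).
Ines: not fully free for 08:00-08:30. Beatriz: not fully free for 08:00-08:30. Bashir: not fully free for 08:00-08:30.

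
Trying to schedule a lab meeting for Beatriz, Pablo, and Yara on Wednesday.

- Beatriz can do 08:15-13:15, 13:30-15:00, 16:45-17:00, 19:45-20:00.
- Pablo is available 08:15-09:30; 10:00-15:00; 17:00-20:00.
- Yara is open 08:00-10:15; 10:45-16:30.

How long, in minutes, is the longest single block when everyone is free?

150

Beatriz ∩ Pablo: 08:15-09:30, 10:00-13:15, 13:30-15:00, 19:45-20:00.
Beatriz ∩ Pablo ∩ Yara: 08:15-09:30, 10:00-10:15, 10:45-13:15, 13:30-15:00.
The longest is 10:45-13:15 at 150 minutes.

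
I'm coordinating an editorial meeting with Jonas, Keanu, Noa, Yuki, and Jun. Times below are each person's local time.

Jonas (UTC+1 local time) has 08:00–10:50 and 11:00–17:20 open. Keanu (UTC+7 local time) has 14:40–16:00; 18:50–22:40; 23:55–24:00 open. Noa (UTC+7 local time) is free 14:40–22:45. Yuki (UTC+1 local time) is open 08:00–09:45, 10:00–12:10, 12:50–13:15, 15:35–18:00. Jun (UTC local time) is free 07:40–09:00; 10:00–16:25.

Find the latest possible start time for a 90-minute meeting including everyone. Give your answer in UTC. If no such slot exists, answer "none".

none

Jonas in UTC: 07:00-09:50, 10:00-16:20 (subtract 1h to convert from UTC+1).
Keanu in UTC: 07:40-09:00, 11:50-15:40, 16:55-17:00 (subtract 7h to convert from UTC+7).
Noa in UTC: 07:40-15:45 (subtract 7h to convert from UTC+7).
Yuki in UTC: 07:00-08:45, 09:00-11:10, 11:50-12:15, 14:35-17:00 (subtract 1h to convert from UTC+1).
Jun in UTC: 07:40-09:00, 10:00-16:25.
Jonas ∩ Keanu: 07:40-09:00, 11:50-15:40.
Jonas ∩ Keanu ∩ Noa: 07:40-09:00, 11:50-15:40.
Jonas ∩ Keanu ∩ Noa ∩ Yuki: 07:40-08:45, 11:50-12:15, 14:35-15:40.
Jonas ∩ Keanu ∩ Noa ∩ Yuki ∩ Jun: 07:40-08:45, 11:50-12:15, 14:35-15:40.
So the common availability across everyone is 07:40-08:45, 11:50-12:15, 14:35-15:40.
No common window is at least 90 minutes long.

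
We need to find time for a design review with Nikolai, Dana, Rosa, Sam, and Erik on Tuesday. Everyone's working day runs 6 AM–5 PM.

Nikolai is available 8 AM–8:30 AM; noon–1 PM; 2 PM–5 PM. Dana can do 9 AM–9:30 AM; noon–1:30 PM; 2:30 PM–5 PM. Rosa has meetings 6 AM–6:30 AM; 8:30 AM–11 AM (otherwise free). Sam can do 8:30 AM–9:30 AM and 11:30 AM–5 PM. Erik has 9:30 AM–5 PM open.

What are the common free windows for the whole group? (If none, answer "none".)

12:00-13:00, 14:30-17:00

Nikolai free: 08:00-08:30, 12:00-13:00, 14:00-17:00.
Dana free: 09:00-09:30, 12:00-13:30, 14:30-17:00.
Rosa free: 06:30-08:30, 11:00-17:00 (invert busy blocks within the working day).
Sam free: 08:30-09:30, 11:30-17:00.
Erik free: 09:30-17:00.
Nikolai ∩ Dana: 12:00-13:00, 14:30-17:00.
Nikolai ∩ Dana ∩ Rosa: 12:00-13:00, 14:30-17:00.
Nikolai ∩ Dana ∩ Rosa ∩ Sam: 12:00-13:00, 14:30-17:00.
Nikolai ∩ Dana ∩ Rosa ∩ Sam ∩ Erik: 12:00-13:00, 14:30-17:00.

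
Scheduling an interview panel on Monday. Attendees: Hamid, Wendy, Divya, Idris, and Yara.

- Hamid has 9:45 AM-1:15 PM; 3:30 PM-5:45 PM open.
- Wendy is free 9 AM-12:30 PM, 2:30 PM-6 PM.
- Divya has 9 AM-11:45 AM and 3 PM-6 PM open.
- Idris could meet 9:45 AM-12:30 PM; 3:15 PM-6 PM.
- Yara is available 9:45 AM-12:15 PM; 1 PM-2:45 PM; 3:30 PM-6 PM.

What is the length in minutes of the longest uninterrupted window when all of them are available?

Hamid ∩ Wendy: 09:45-12:30, 15:30-17:45.
Hamid ∩ Wendy ∩ Divya: 09:45-11:45, 15:30-17:45.
Hamid ∩ Wendy ∩ Divya ∩ Idris: 09:45-11:45, 15:30-17:45.
Hamid ∩ Wendy ∩ Divya ∩ Idris ∩ Yara: 09:45-11:45, 15:30-17:45.
Those are the intersection windows.
The longest is 15:30-17:45 at 135 minutes.

135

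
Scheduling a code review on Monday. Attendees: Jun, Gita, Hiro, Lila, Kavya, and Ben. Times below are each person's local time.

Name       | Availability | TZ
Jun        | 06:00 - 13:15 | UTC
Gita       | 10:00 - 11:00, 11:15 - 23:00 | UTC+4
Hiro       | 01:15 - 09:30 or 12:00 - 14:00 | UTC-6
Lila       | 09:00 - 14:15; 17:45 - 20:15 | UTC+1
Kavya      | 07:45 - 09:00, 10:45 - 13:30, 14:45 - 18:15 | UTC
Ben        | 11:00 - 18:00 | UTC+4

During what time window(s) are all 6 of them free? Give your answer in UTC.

Jun in UTC: 06:00-13:15.
Gita in UTC: 06:00-07:00, 07:15-19:00 (subtract 4h to convert from UTC+4).
Hiro in UTC: 07:15-15:30, 18:00-20:00 (add 6h to convert from UTC-6).
Lila in UTC: 08:00-13:15, 16:45-19:15 (subtract 1h to convert from UTC+1).
Kavya in UTC: 07:45-09:00, 10:45-13:30, 14:45-18:15.
Ben in UTC: 07:00-14:00 (subtract 4h to convert from UTC+4).
Jun ∩ Gita: 06:00-07:00, 07:15-13:15.
Jun ∩ Gita ∩ Hiro: 07:15-13:15.
Jun ∩ Gita ∩ Hiro ∩ Lila: 08:00-13:15.
Jun ∩ Gita ∩ Hiro ∩ Lila ∩ Kavya: 08:00-09:00, 10:45-13:15.
Jun ∩ Gita ∩ Hiro ∩ Lila ∩ Kavya ∩ Ben: 08:00-09:00, 10:45-13:15.

08:00-09:00, 10:45-13:15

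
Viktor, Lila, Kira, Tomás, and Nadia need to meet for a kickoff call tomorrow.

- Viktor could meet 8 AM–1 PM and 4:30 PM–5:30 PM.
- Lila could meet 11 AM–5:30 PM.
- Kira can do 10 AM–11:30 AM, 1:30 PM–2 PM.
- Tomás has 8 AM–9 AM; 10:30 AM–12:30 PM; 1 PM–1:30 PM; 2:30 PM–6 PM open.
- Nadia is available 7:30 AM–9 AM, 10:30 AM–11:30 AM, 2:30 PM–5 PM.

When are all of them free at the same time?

11:00-11:30

Viktor ∩ Lila: 11:00-13:00, 16:30-17:30.
Viktor ∩ Lila ∩ Kira: 11:00-11:30.
Viktor ∩ Lila ∩ Kira ∩ Tomás: 11:00-11:30.
Viktor ∩ Lila ∩ Kira ∩ Tomás ∩ Nadia: 11:00-11:30.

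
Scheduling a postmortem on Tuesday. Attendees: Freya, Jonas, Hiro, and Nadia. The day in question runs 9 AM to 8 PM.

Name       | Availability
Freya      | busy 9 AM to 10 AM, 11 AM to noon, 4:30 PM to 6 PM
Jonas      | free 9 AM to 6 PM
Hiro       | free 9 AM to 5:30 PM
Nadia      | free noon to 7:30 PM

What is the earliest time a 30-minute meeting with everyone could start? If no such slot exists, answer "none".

Freya free: 10:00-11:00, 12:00-16:30, 18:00-20:00 (invert busy blocks within the working day).
Jonas free: 09:00-18:00.
Hiro free: 09:00-17:30.
Nadia free: 12:00-19:30.
Freya ∩ Jonas: 10:00-11:00, 12:00-16:30.
Freya ∩ Jonas ∩ Hiro: 10:00-11:00, 12:00-16:30.
Freya ∩ Jonas ∩ Hiro ∩ Nadia: 12:00-16:30.
The first common window of at least 30 minutes is 12:00-16:30, so the earliest start is 12:00.

12:00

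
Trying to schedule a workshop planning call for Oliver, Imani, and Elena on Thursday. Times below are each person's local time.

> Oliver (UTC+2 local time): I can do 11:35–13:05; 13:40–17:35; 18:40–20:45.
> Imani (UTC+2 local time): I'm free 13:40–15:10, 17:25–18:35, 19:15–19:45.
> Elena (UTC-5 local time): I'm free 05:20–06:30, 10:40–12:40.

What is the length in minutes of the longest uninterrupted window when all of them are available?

25

Oliver in UTC: 09:35-11:05, 11:40-15:35, 16:40-18:45 (subtract 2h to convert from UTC+2).
Imani in UTC: 11:40-13:10, 15:25-16:35, 17:15-17:45 (subtract 2h to convert from UTC+2).
Elena in UTC: 10:20-11:30, 15:40-17:40 (add 5h to convert from UTC-5).
Oliver ∩ Imani: 11:40-13:10, 15:25-15:35, 17:15-17:45.
Oliver ∩ Imani ∩ Elena: 17:15-17:40.
The longest is 17:15-17:40 at 25 minutes.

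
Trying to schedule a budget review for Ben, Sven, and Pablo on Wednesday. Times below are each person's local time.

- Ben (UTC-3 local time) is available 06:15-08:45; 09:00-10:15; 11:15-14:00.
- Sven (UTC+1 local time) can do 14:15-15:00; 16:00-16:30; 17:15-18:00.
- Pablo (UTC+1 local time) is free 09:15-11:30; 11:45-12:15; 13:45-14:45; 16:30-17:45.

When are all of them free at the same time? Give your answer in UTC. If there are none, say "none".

16:15-16:45

Ben in UTC: 09:15-11:45, 12:00-13:15, 14:15-17:00 (add 3h to convert from UTC-3).
Sven in UTC: 13:15-14:00, 15:00-15:30, 16:15-17:00 (subtract 1h to convert from UTC+1).
Pablo in UTC: 08:15-10:30, 10:45-11:15, 12:45-13:45, 15:30-16:45 (subtract 1h to convert from UTC+1).
Ben ∩ Sven: 15:00-15:30, 16:15-17:00.
Ben ∩ Sven ∩ Pablo: 16:15-16:45.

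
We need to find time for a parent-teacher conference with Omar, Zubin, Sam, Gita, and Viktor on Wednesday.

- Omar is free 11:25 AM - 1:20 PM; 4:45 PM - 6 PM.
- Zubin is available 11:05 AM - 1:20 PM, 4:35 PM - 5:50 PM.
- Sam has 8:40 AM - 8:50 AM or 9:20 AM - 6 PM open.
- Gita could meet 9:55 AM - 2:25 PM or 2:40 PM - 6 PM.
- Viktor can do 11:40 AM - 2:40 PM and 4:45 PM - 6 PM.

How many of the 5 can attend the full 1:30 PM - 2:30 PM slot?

Sam and Viktor can make the full 13:30-14:30 slot — that's 2.

2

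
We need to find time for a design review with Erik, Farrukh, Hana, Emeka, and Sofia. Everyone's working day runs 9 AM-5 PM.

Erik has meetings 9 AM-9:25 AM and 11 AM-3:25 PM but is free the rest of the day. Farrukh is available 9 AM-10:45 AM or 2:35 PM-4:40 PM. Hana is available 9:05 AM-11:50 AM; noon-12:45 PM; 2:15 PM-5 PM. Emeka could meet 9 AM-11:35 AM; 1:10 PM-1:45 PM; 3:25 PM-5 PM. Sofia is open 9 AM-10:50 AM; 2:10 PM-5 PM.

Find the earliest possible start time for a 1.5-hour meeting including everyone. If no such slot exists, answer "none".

none

Erik free: 09:25-11:00, 15:25-17:00 (invert busy blocks within the working day).
Farrukh free: 09:00-10:45, 14:35-16:40.
Hana free: 09:05-11:50, 12:00-12:45, 14:15-17:00.
Emeka free: 09:00-11:35, 13:10-13:45, 15:25-17:00.
Sofia free: 09:00-10:50, 14:10-17:00.
Erik ∩ Farrukh: 09:25-10:45, 15:25-16:40.
Erik ∩ Farrukh ∩ Hana: 09:25-10:45, 15:25-16:40.
Erik ∩ Farrukh ∩ Hana ∩ Emeka: 09:25-10:45, 15:25-16:40.
Erik ∩ Farrukh ∩ Hana ∩ Emeka ∩ Sofia: 09:25-10:45, 15:25-16:40.
Those are the intersection windows.
No common window is at least 90 minutes long.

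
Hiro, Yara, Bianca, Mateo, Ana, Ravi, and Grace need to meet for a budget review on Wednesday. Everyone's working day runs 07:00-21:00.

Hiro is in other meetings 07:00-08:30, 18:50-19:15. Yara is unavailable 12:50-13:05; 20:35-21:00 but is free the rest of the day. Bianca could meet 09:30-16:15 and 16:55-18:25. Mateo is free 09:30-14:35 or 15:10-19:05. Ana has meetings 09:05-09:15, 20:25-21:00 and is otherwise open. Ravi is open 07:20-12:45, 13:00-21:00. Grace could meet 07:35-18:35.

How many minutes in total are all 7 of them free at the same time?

440

Hiro free: 08:30-18:50, 19:15-21:00 (invert busy blocks within the working day).
Yara free: 07:00-12:50, 13:05-20:35 (invert busy blocks within the working day).
Bianca free: 09:30-16:15, 16:55-18:25.
Mateo free: 09:30-14:35, 15:10-19:05.
Ana free: 07:00-09:05, 09:15-20:25 (invert busy blocks within the working day).
Ravi free: 07:20-12:45, 13:00-21:00.
Grace free: 07:35-18:35.
Hiro ∩ Yara: 08:30-12:50, 13:05-18:50, 19:15-20:35.
Hiro ∩ Yara ∩ Bianca: 09:30-12:50, 13:05-16:15, 16:55-18:25.
Hiro ∩ Yara ∩ Bianca ∩ Mateo: 09:30-12:50, 13:05-14:35, 15:10-16:15, 16:55-18:25.
Hiro ∩ Yara ∩ Bianca ∩ Mateo ∩ Ana: 09:30-12:50, 13:05-14:35, 15:10-16:15, 16:55-18:25.
Hiro ∩ Yara ∩ Bianca ∩ Mateo ∩ Ana ∩ Ravi: 09:30-12:45, 13:05-14:35, 15:10-16:15, 16:55-18:25.
Hiro ∩ Yara ∩ Bianca ∩ Mateo ∩ Ana ∩ Ravi ∩ Grace: 09:30-12:45, 13:05-14:35, 15:10-16:15, 16:55-18:25.
So the common availability across everyone is 09:30-12:45, 13:05-14:35, 15:10-16:15, 16:55-18:25.
Summing the common windows: 195 + 90 + 65 + 90 = 440 minutes.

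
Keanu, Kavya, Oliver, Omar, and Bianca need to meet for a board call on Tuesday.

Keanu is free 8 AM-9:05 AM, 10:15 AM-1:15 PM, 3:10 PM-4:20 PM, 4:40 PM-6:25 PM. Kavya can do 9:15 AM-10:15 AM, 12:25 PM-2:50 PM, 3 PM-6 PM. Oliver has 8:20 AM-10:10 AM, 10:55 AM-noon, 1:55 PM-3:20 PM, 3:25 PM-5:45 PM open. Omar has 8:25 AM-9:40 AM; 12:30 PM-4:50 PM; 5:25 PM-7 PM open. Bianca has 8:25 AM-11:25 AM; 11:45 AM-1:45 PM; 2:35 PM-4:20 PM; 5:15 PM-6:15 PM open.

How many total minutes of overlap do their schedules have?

85

Keanu ∩ Kavya: 12:25-13:15, 15:10-16:20, 16:40-18:00.
Keanu ∩ Kavya ∩ Oliver: 15:10-15:20, 15:25-16:20, 16:40-17:45.
Keanu ∩ Kavya ∩ Oliver ∩ Omar: 15:10-15:20, 15:25-16:20, 16:40-16:50, 17:25-17:45.
Keanu ∩ Kavya ∩ Oliver ∩ Omar ∩ Bianca: 15:10-15:20, 15:25-16:20, 17:25-17:45.
So the common availability across everyone is 15:10-15:20, 15:25-16:20, 17:25-17:45.
Summing the common windows: 10 + 55 + 20 = 85 minutes.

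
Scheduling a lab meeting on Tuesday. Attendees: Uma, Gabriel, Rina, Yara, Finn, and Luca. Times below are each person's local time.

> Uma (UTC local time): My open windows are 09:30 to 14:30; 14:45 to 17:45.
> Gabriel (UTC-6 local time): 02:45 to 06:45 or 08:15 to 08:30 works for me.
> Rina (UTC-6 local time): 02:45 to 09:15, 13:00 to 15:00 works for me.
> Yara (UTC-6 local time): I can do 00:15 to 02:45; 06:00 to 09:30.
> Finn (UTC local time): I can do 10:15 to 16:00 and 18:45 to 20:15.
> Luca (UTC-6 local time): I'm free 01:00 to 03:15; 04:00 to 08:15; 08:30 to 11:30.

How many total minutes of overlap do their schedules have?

Uma in UTC: 09:30-14:30, 14:45-17:45.
Gabriel in UTC: 08:45-12:45, 14:15-14:30 (add 6h to convert from UTC-6).
Rina in UTC: 08:45-15:15, 19:00-21:00 (add 6h to convert from UTC-6).
Yara in UTC: 06:15-08:45, 12:00-15:30 (add 6h to convert from UTC-6).
Finn in UTC: 10:15-16:00, 18:45-20:15.
Luca in UTC: 07:00-09:15, 10:00-14:15, 14:30-17:30 (add 6h to convert from UTC-6).
Uma ∩ Gabriel: 09:30-12:45, 14:15-14:30.
Uma ∩ Gabriel ∩ Rina: 09:30-12:45, 14:15-14:30.
Uma ∩ Gabriel ∩ Rina ∩ Yara: 12:00-12:45, 14:15-14:30.
Uma ∩ Gabriel ∩ Rina ∩ Yara ∩ Finn: 12:00-12:45, 14:15-14:30.
Uma ∩ Gabriel ∩ Rina ∩ Yara ∩ Finn ∩ Luca: 12:00-12:45.
That's a single block of 45 minutes.

45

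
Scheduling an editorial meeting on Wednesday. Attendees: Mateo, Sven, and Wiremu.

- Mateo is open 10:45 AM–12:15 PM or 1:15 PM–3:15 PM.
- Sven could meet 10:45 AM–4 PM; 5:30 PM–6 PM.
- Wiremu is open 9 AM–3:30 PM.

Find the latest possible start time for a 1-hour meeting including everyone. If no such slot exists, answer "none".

14:15

Mateo ∩ Sven: 10:45-12:15, 13:15-15:15.
Mateo ∩ Sven ∩ Wiremu: 10:45-12:15, 13:15-15:15.
The last common window of at least 60 minutes is 13:15-15:15; a 60-minute meeting can start as late as 14:15 and still end by 15:15.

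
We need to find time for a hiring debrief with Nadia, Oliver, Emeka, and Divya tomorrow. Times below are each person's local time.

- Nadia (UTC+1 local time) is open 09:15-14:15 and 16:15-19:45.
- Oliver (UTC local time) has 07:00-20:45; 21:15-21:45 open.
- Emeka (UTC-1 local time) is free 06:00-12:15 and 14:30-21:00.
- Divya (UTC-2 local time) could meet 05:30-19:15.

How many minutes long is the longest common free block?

300

Nadia in UTC: 08:15-13:15, 15:15-18:45 (subtract 1h to convert from UTC+1).
Oliver in UTC: 07:00-20:45, 21:15-21:45.
Emeka in UTC: 07:00-13:15, 15:30-22:00 (add 1h to convert from UTC-1).
Divya in UTC: 07:30-21:15 (add 2h to convert from UTC-2).
Nadia ∩ Oliver: 08:15-13:15, 15:15-18:45.
Nadia ∩ Oliver ∩ Emeka: 08:15-13:15, 15:30-18:45.
Nadia ∩ Oliver ∩ Emeka ∩ Divya: 08:15-13:15, 15:30-18:45.
The longest is 08:15-13:15 at 300 minutes.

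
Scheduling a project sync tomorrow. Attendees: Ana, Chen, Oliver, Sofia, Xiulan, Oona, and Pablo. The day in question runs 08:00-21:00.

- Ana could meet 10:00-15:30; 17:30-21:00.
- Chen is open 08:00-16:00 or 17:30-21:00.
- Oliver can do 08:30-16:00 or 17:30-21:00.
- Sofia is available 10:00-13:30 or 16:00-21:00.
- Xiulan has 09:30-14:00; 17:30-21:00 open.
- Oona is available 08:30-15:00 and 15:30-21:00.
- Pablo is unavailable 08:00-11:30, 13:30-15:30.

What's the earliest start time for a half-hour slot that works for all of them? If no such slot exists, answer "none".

11:30

Ana free: 10:00-15:30, 17:30-21:00.
Chen free: 08:00-16:00, 17:30-21:00.
Oliver free: 08:30-16:00, 17:30-21:00.
Sofia free: 10:00-13:30, 16:00-21:00.
Xiulan free: 09:30-14:00, 17:30-21:00.
Oona free: 08:30-15:00, 15:30-21:00.
Pablo free: 11:30-13:30, 15:30-21:00 (invert busy blocks within the working day).
Ana ∩ Chen: 10:00-15:30, 17:30-21:00.
Ana ∩ Chen ∩ Oliver: 10:00-15:30, 17:30-21:00.
Ana ∩ Chen ∩ Oliver ∩ Sofia: 10:00-13:30, 17:30-21:00.
Ana ∩ Chen ∩ Oliver ∩ Sofia ∩ Xiulan: 10:00-13:30, 17:30-21:00.
Ana ∩ Chen ∩ Oliver ∩ Sofia ∩ Xiulan ∩ Oona: 10:00-13:30, 17:30-21:00.
Ana ∩ Chen ∩ Oliver ∩ Sofia ∩ Xiulan ∩ Oona ∩ Pablo: 11:30-13:30, 17:30-21:00.
The first common window of at least 30 minutes is 11:30-13:30, so the earliest start is 11:30.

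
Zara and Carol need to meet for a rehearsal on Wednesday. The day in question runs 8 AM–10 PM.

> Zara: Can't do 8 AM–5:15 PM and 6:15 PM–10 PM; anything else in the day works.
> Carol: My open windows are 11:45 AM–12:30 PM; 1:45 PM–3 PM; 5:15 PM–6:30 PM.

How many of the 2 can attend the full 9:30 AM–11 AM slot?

0

Zara free: 17:15-18:15 (invert busy blocks within the working day).
Carol free: 11:45-12:30, 13:45-15:00, 17:15-18:30.
nobody can make the full 09:30-11:00 slot — that's 0.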